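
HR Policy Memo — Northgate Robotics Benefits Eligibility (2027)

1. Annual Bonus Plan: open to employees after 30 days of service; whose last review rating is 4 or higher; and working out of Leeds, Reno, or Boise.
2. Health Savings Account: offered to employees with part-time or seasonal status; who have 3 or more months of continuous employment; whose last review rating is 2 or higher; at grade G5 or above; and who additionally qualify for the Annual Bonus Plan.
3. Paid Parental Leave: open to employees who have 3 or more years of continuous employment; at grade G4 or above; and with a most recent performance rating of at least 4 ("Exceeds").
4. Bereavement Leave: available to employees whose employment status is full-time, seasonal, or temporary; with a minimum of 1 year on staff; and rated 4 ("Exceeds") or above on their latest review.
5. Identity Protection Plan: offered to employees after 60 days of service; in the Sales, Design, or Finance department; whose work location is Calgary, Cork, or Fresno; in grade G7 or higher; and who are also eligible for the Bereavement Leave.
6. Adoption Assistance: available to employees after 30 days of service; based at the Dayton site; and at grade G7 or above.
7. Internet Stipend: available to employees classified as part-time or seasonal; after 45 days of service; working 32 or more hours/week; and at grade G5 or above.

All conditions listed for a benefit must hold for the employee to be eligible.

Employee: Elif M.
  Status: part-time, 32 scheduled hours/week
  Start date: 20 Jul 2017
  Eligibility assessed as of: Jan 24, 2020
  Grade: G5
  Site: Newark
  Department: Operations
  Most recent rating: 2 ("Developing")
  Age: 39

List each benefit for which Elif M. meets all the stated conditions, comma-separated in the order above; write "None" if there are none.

Internet Stipend

Service from 20 Jul 2017 to Jan 24, 2020: 918 days.
Annual Bonus Plan — service 918 days ≥ 30 days ✓; rating 2 < 4 ✗ → not eligible.
Health Savings Account — status part-time ✓; service 918 days ≥ 3 months (≈90 days) ✓; rating 2 ≥ 2 ✓; grade G5 ≥ G5 ✓; not eligible for Annual Bonus Plan ✗ → not eligible.
Paid Parental Leave — service 918 days < 3 years (≈1095 days) ✗ → not eligible.
Bereavement Leave — status part-time ✗ (requires full-time, seasonal, or temporary) → not eligible.
Identity Protection Plan — service 918 days ≥ 60 days ✓; dept Operations ✗ → not eligible.
Adoption Assistance — service 918 days ≥ 30 days ✓; site Newark ✗ (not Dayton) → not eligible.
Internet Stipend — status part-time ✓; service 918 days ≥ 45 days ✓; 32 hrs/wk ≥ 32 ✓; grade G5 ≥ G5 ✓ → eligible.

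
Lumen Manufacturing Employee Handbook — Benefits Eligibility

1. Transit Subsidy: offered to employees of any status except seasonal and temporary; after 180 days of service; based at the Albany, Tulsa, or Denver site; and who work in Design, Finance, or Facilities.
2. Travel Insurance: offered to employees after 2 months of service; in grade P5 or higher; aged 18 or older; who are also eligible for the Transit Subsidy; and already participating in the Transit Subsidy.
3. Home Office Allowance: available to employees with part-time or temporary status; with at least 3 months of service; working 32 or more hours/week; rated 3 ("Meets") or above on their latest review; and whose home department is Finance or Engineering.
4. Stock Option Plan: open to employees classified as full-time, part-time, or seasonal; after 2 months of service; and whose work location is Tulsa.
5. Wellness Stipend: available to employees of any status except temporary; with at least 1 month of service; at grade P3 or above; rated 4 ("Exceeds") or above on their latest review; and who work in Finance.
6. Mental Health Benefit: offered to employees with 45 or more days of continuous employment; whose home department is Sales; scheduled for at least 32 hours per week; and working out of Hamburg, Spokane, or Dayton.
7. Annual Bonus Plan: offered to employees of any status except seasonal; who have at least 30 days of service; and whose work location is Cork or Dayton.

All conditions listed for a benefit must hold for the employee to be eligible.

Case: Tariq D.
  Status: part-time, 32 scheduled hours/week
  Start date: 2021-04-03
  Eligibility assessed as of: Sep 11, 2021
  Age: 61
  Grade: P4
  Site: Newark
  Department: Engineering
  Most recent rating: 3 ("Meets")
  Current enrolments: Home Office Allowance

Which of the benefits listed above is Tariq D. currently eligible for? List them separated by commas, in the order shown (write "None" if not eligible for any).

Service from 2021-04-03 to Sep 11, 2021: 161 days.
Transit Subsidy — status part-time ✓ (not excluded); service 161 days < 180 days ✗ → not eligible.
Travel Insurance — service 161 days ≥ 2 months (≈60 days) ✓; grade P4 < P5 ✗ → not eligible.
Home Office Allowance — status part-time ✓; service 161 days ≥ 3 months (≈90 days) ✓; 32 hrs/wk ≥ 32 ✓; rating 3 ≥ 3 ✓; dept Engineering ✓ → eligible.
Stock Option Plan — status part-time ✓; service 161 days ≥ 2 months (≈60 days) ✓; site Newark ✗ (not Tulsa) → not eligible.
Wellness Stipend — status part-time ✓ (not excluded); service 161 days ≥ 1 month (≈30 days) ✓; grade P4 ≥ P3 ✓; rating 3 < 4 ✗ → not eligible.
Mental Health Benefit — service 161 days ≥ 45 days ✓; dept Engineering ✗ → not eligible.
Annual Bonus Plan — status part-time ✓ (not excluded); service 161 days ≥ 30 days ✓; site Newark ✗ (not Cork or Dayton) → not eligible.

Home Office Allowance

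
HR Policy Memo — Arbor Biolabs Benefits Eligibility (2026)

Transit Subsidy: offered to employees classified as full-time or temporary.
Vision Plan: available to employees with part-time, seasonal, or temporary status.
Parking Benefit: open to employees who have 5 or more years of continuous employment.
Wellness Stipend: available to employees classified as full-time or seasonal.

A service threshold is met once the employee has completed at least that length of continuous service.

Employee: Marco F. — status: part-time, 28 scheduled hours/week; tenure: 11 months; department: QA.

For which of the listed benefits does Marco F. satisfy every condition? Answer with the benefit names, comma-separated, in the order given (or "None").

Vision Plan

Transit Subsidy — status part-time ✗ (requires full-time or temporary) → not eligible.
Vision Plan — status part-time ✓ → eligible.
Parking Benefit — service 11 months < 5 years (≈1825 days) ✗ → not eligible.
Wellness Stipend — status part-time ✗ (requires full-time or seasonal) → not eligible.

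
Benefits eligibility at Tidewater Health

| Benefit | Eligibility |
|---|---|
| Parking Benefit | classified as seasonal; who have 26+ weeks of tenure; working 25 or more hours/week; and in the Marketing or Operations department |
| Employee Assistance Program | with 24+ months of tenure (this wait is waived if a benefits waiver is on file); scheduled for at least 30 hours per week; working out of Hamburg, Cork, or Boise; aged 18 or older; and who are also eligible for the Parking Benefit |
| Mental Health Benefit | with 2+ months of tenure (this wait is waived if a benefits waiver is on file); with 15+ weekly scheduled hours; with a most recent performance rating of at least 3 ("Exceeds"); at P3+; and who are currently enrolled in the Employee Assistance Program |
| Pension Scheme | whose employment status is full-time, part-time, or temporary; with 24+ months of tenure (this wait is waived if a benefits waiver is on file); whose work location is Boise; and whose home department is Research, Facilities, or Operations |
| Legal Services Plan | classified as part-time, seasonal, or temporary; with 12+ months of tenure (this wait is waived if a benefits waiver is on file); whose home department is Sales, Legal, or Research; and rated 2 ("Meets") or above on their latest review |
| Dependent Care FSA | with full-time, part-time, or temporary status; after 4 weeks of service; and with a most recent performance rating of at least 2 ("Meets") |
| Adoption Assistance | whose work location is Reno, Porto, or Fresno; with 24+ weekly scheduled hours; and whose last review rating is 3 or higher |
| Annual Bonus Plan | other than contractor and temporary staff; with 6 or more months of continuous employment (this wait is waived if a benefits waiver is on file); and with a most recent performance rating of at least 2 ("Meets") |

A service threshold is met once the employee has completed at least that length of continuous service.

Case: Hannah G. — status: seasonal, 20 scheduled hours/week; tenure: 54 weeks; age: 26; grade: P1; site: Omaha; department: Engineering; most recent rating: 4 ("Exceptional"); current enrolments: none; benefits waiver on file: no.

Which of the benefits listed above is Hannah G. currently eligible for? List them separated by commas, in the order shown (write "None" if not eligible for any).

Parking Benefit — status seasonal ✓; service 54 weeks ≥ 26 weeks ✓; 20 hrs/wk < 25 ✗ → not eligible.
Employee Assistance Program — no waiver, service 54 weeks < 24 months (≈720 days) ✗ → not eligible.
Mental Health Benefit — no waiver, service 54 weeks ≥ 2 months (≈60 days) ✓; 20 hrs/wk ≥ 15 ✓; rating 4 ≥ 3 ✓; grade P1 < P3 ✗ → not eligible.
Pension Scheme — status seasonal ✗ (requires full-time, part-time, or temporary) → not eligible.
Legal Services Plan — status seasonal ✓; no waiver, service 54 weeks ≥ 12 months (≈360 days) ✓; dept Engineering ✗ → not eligible.
Dependent Care FSA — status seasonal ✗ (requires full-time, part-time, or temporary) → not eligible.
Adoption Assistance — site Omaha ✗ (not Reno, Porto, or Fresno) → not eligible.
Annual Bonus Plan — status seasonal ✓ (not excluded); no waiver, service 54 weeks ≥ 6 months (≈180 days) ✓; rating 4 ≥ 2 ✓ → eligible.

Annual Bonus Plan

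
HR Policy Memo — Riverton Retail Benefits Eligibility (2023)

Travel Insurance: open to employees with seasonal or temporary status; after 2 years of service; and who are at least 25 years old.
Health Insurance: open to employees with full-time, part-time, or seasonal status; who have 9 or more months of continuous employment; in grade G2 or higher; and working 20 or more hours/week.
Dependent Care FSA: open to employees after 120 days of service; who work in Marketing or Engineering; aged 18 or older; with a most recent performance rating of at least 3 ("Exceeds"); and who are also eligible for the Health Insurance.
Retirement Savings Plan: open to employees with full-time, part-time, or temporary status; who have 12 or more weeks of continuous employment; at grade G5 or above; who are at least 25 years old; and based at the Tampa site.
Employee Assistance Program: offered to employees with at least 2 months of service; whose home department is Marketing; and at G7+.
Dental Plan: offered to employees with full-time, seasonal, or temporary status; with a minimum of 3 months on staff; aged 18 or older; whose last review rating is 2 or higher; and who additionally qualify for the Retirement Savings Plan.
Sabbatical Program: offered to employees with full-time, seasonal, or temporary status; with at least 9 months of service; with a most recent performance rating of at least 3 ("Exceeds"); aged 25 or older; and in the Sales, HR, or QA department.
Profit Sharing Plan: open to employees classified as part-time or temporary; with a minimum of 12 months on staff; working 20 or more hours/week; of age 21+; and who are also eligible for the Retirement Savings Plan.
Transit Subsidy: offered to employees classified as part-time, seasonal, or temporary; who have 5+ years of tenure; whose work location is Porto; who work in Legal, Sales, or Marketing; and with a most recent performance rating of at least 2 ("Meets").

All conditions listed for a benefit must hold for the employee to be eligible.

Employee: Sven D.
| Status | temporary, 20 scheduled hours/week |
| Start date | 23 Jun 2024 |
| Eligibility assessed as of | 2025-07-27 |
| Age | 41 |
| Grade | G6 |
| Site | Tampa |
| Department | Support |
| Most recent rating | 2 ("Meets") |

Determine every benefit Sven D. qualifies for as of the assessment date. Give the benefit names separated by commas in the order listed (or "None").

Retirement Savings Plan, Dental Plan, Profit Sharing Plan

Service from 23 Jun 2024 to 2025-07-27: 399 days.
Travel Insurance — status temporary ✓; service 399 days < 2 years (≈730 days) ✗ → not eligible.
Health Insurance — status temporary ✗ (requires full-time, part-time, or seasonal) → not eligible.
Dependent Care FSA — service 399 days ≥ 120 days ✓; dept Support ✗ → not eligible.
Retirement Savings Plan — status temporary ✓; service 399 days ≥ 12 weeks (≈84 days) ✓; grade G6 ≥ G5 ✓; age 41 ≥ 25 ✓; site Tampa ✓ → eligible.
Employee Assistance Program — service 399 days ≥ 2 months (≈60 days) ✓; dept Support ✗ → not eligible.
Dental Plan — status temporary ✓; service 399 days ≥ 3 months (≈90 days) ✓; age 41 ≥ 18 ✓; rating 2 ≥ 2 ✓; eligible for Retirement Savings Plan ✓ → eligible.
Sabbatical Program — status temporary ✓; service 399 days ≥ 9 months (≈270 days) ✓; rating 2 < 3 ✗ → not eligible.
Profit Sharing Plan — status temporary ✓; service 399 days ≥ 12 months (≈360 days) ✓; 20 hrs/wk ≥ 20 ✓; age 41 ≥ 21 ✓; eligible for Retirement Savings Plan ✓ → eligible.
Transit Subsidy — status temporary ✓; service 399 days < 5 years (≈1825 days) ✗ → not eligible.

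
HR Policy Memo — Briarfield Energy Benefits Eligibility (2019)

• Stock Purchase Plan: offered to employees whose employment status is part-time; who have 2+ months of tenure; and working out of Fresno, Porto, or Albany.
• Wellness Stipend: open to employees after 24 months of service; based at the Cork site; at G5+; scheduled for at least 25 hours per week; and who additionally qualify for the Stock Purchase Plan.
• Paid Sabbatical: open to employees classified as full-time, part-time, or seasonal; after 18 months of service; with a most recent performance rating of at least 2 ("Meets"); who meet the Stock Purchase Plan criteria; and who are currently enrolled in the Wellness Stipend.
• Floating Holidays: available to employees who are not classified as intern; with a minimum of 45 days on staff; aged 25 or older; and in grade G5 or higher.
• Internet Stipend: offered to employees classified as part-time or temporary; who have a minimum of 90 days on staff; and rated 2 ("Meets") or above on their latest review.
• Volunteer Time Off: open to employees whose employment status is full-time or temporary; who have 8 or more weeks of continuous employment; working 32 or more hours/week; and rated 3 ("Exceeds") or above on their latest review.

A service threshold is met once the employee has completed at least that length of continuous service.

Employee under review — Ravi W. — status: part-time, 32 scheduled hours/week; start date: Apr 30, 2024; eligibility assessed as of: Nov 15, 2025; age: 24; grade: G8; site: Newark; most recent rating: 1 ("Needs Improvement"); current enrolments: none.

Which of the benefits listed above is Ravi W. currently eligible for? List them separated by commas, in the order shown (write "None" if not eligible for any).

None

Service from Apr 30, 2024 to Nov 15, 2025: 564 days.
Stock Purchase Plan — status part-time ✓; service 564 days ≥ 2 months (≈60 days) ✓; site Newark ✗ (not Fresno, Porto, or Albany) → not eligible.
Wellness Stipend — service 564 days < 24 months (≈720 days) ✗ → not eligible.
Paid Sabbatical — status part-time ✓; service 564 days ≥ 18 months (≈540 days) ✓; rating 1 < 2 ✗ → not eligible.
Floating Holidays — status part-time ✓ (not excluded); service 564 days ≥ 45 days ✓; age 24 < 25 ✗ → not eligible.
Internet Stipend — status part-time ✓; service 564 days ≥ 90 days ✓; rating 1 < 2 ✗ → not eligible.
Volunteer Time Off — status part-time ✗ (requires full-time or temporary) → not eligible.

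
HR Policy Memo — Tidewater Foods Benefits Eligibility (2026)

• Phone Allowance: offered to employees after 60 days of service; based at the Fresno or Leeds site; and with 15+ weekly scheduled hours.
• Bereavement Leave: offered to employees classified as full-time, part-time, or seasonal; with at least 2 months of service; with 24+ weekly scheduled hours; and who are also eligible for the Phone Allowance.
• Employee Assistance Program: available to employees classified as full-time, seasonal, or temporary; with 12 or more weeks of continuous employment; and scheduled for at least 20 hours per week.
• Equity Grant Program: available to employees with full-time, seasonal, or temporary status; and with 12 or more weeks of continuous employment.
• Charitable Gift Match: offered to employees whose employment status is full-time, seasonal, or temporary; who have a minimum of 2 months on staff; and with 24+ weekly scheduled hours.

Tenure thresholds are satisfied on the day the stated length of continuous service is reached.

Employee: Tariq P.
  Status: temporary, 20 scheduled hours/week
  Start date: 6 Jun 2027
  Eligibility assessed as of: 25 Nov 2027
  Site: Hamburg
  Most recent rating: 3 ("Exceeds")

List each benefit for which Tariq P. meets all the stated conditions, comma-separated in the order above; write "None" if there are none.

Service from 6 Jun 2027 to 25 Nov 2027: 172 days.
Phone Allowance — service 172 days ≥ 60 days ✓; site Hamburg ✗ (not Fresno or Leeds) → not eligible.
Bereavement Leave — status temporary ✗ (requires full-time, part-time, or seasonal) → not eligible.
Employee Assistance Program — status temporary ✓; service 172 days ≥ 12 weeks (≈84 days) ✓; 20 hrs/wk ≥ 20 ✓ → eligible.
Equity Grant Program — status temporary ✓; service 172 days ≥ 12 weeks (≈84 days) ✓ → eligible.
Charitable Gift Match — status temporary ✓; service 172 days ≥ 2 months (≈60 days) ✓; 20 hrs/wk < 24 ✗ → not eligible.

Employee Assistance Program, Equity Grant Program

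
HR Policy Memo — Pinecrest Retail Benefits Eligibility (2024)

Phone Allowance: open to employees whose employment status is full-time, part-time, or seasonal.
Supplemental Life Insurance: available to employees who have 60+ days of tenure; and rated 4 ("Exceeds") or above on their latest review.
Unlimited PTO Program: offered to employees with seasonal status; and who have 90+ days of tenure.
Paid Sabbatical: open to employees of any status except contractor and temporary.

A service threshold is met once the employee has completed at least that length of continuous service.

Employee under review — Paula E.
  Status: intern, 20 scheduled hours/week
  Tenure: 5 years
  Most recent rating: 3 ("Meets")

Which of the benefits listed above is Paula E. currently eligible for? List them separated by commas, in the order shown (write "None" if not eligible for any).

Paid Sabbatical

Phone Allowance — status intern ✗ (requires full-time, part-time, or seasonal) → not eligible.
Supplemental Life Insurance — service 5 years ≥ 60 days ✓; rating 3 < 4 ✗ → not eligible.
Unlimited PTO Program — status intern ✗ (requires seasonal) → not eligible.
Paid Sabbatical — status intern ✓ (not excluded) → eligible.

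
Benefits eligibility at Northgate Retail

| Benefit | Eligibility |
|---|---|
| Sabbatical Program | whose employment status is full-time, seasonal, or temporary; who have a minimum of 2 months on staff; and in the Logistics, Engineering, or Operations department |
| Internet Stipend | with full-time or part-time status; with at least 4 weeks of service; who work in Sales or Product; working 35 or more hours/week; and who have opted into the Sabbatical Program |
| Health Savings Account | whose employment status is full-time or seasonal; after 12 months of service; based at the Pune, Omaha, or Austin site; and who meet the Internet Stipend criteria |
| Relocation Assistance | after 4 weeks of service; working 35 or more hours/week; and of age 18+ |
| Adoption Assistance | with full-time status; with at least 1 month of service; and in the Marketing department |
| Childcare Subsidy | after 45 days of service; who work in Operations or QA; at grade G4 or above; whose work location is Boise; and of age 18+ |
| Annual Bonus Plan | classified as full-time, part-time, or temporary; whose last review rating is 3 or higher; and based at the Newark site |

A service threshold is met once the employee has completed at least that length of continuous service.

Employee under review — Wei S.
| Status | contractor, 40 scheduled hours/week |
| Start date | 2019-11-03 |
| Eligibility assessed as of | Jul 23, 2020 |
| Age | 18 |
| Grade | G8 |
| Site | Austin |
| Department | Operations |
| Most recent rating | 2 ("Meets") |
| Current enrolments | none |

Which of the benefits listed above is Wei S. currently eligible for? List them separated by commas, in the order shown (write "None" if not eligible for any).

Service from 2019-11-03 to Jul 23, 2020: 263 days.
Sabbatical Program — status contractor ✗ (requires full-time, seasonal, or temporary) → not eligible.
Internet Stipend — status contractor ✗ (requires full-time or part-time) → not eligible.
Health Savings Account — status contractor ✗ (requires full-time or seasonal) → not eligible.
Relocation Assistance — service 263 days ≥ 4 weeks (≈28 days) ✓; 40 hrs/wk ≥ 35 ✓; age 18 ≥ 18 ✓ → eligible.
Adoption Assistance — status contractor ✗ (requires full-time) → not eligible.
Childcare Subsidy — service 263 days ≥ 45 days ✓; dept Operations ✓; grade G8 ≥ G4 ✓; site Austin ✗ (not Boise) → not eligible.
Annual Bonus Plan — status contractor ✗ (requires full-time, part-time, or temporary) → not eligible.

Relocation Assistance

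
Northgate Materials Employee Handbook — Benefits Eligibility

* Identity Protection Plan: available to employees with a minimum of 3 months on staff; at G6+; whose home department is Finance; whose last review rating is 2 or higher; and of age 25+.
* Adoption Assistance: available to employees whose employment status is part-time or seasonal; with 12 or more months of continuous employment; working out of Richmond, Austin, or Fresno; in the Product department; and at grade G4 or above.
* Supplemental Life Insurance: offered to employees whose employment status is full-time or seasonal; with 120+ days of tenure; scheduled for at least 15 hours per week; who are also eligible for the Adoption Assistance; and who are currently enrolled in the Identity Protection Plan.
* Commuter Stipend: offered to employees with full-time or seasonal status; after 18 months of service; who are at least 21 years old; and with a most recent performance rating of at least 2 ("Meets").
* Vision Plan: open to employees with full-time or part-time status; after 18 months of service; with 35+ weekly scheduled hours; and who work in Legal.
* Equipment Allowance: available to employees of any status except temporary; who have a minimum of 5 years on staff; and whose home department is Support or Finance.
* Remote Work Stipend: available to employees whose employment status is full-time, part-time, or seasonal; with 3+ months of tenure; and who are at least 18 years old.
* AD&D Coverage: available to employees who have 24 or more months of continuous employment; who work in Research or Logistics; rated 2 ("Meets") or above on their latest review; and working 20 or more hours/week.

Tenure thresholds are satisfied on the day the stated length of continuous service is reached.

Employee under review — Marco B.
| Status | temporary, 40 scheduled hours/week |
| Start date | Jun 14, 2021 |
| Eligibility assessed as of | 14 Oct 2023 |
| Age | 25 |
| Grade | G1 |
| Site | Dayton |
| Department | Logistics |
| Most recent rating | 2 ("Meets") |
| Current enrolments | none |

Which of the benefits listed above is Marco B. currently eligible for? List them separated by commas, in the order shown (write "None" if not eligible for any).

Service from Jun 14, 2021 to 14 Oct 2023: 852 days.
Identity Protection Plan — service 852 days ≥ 3 months (≈90 days) ✓; grade G1 < G6 ✗ → not eligible.
Adoption Assistance — status temporary ✗ (requires part-time or seasonal) → not eligible.
Supplemental Life Insurance — status temporary ✗ (requires full-time or seasonal) → not eligible.
Commuter Stipend — status temporary ✗ (requires full-time or seasonal) → not eligible.
Vision Plan — status temporary ✗ (requires full-time or part-time) → not eligible.
Equipment Allowance — status temporary ✗ (excluded) → not eligible.
Remote Work Stipend — status temporary ✗ (requires full-time, part-time, or seasonal) → not eligible.
AD&D Coverage — service 852 days ≥ 24 months (≈720 days) ✓; dept Logistics ✓; rating 2 ≥ 2 ✓; 40 hrs/wk ≥ 20 ✓ → eligible.

AD&D Coverage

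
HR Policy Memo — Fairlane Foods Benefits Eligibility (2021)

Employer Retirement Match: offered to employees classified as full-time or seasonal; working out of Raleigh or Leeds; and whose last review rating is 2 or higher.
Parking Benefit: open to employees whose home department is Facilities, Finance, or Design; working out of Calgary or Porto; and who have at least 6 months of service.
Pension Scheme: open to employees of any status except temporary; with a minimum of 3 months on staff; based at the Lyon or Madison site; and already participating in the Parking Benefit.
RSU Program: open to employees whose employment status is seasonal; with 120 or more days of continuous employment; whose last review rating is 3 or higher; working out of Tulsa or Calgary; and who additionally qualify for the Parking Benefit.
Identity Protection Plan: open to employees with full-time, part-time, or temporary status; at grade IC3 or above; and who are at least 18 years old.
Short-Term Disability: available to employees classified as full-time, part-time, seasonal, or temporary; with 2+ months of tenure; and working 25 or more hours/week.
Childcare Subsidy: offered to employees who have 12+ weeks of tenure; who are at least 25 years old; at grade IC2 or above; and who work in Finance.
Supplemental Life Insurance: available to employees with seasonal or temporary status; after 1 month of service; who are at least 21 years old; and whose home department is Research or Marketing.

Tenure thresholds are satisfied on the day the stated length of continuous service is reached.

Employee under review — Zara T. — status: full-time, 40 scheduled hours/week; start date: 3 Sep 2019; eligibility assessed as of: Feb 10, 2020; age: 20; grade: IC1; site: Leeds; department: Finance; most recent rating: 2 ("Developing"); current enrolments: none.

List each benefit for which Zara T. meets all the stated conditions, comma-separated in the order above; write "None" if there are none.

Service from 3 Sep 2019 to Feb 10, 2020: 160 days.
Employer Retirement Match — status full-time ✓; site Leeds ✓; rating 2 ≥ 2 ✓ → eligible.
Parking Benefit — dept Finance ✓; site Leeds ✗ (not Calgary or Porto) → not eligible.
Pension Scheme — status full-time ✓ (not excluded); service 160 days ≥ 3 months (≈90 days) ✓; site Leeds ✗ (not Lyon or Madison) → not eligible.
RSU Program — status full-time ✗ (requires seasonal) → not eligible.
Identity Protection Plan — status full-time ✓; grade IC1 < IC3 ✗ → not eligible.
Short-Term Disability — status full-time ✓; service 160 days ≥ 2 months (≈60 days) ✓; 40 hrs/wk ≥ 25 ✓ → eligible.
Childcare Subsidy — service 160 days ≥ 12 weeks (≈84 days) ✓; age 20 < 25 ✗ → not eligible.
Supplemental Life Insurance — status full-time ✗ (requires seasonal or temporary) → not eligible.

Employer Retirement Match, Short-Term Disability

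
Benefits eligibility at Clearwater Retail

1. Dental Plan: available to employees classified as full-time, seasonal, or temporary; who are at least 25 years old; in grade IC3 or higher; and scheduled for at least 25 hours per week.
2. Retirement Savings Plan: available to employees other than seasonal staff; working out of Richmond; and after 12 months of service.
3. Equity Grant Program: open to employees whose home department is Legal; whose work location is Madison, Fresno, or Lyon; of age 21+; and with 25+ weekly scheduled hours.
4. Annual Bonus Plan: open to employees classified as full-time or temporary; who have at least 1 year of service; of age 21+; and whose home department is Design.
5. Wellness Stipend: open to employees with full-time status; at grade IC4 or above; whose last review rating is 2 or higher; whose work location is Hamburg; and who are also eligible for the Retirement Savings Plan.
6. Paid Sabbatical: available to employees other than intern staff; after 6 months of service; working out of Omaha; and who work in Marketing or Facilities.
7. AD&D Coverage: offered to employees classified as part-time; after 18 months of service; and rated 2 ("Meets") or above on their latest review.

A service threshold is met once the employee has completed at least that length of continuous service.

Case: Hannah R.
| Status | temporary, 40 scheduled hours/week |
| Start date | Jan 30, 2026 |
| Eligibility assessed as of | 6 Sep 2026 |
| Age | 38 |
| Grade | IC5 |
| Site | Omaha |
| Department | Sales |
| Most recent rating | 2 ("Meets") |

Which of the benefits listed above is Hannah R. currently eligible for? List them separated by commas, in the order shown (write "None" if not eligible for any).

Service from Jan 30, 2026 to 6 Sep 2026: 219 days.
Dental Plan — status temporary ✓; age 38 ≥ 25 ✓; grade IC5 ≥ IC3 ✓; 40 hrs/wk ≥ 25 ✓ → eligible.
Retirement Savings Plan — status temporary ✓ (not excluded); site Omaha ✗ (not Richmond) → not eligible.
Equity Grant Program — dept Sales ✗ → not eligible.
Annual Bonus Plan — status temporary ✓; service 219 days < 1 year (≈365 days) ✗ → not eligible.
Wellness Stipend — status temporary ✗ (requires full-time) → not eligible.
Paid Sabbatical — status temporary ✓ (not excluded); service 219 days ≥ 6 months (≈180 days) ✓; site Omaha ✓; dept Sales ✗ → not eligible.
AD&D Coverage — status temporary ✗ (requires part-time) → not eligible.

Dental Plan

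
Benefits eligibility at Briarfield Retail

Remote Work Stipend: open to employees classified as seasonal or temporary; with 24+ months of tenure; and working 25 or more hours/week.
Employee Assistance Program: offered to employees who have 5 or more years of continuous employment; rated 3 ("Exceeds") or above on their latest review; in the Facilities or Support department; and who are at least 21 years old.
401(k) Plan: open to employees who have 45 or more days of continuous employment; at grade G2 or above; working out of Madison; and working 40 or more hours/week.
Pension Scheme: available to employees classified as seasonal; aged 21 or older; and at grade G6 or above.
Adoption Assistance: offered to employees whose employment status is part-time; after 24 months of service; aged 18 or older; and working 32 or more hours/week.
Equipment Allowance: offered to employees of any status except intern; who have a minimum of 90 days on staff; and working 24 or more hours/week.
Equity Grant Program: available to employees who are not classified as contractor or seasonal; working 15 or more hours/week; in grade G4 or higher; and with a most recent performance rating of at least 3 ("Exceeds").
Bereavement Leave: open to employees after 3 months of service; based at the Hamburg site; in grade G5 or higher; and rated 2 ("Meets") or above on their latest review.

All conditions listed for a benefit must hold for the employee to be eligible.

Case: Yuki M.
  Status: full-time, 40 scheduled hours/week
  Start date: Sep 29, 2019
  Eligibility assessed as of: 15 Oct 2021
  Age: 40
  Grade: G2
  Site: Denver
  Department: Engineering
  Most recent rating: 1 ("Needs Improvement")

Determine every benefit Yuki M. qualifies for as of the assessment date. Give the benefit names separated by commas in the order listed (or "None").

Equipment Allowance

Service from Sep 29, 2019 to 15 Oct 2021: 747 days.
Remote Work Stipend — status full-time ✗ (requires seasonal or temporary) → not eligible.
Employee Assistance Program — service 747 days < 5 years (≈1825 days) ✗ → not eligible.
401(k) Plan — service 747 days ≥ 45 days ✓; grade G2 ≥ G2 ✓; site Denver ✗ (not Madison) → not eligible.
Pension Scheme — status full-time ✗ (requires seasonal) → not eligible.
Adoption Assistance — status full-time ✗ (requires part-time) → not eligible.
Equipment Allowance — status full-time ✓ (not excluded); service 747 days ≥ 90 days ✓; 40 hrs/wk ≥ 24 ✓ → eligible.
Equity Grant Program — status full-time ✓ (not excluded); 40 hrs/wk ≥ 15 ✓; grade G2 < G4 ✗ → not eligible.
Bereavement Leave — service 747 days ≥ 3 months (≈90 days) ✓; site Denver ✗ (not Hamburg) → not eligible.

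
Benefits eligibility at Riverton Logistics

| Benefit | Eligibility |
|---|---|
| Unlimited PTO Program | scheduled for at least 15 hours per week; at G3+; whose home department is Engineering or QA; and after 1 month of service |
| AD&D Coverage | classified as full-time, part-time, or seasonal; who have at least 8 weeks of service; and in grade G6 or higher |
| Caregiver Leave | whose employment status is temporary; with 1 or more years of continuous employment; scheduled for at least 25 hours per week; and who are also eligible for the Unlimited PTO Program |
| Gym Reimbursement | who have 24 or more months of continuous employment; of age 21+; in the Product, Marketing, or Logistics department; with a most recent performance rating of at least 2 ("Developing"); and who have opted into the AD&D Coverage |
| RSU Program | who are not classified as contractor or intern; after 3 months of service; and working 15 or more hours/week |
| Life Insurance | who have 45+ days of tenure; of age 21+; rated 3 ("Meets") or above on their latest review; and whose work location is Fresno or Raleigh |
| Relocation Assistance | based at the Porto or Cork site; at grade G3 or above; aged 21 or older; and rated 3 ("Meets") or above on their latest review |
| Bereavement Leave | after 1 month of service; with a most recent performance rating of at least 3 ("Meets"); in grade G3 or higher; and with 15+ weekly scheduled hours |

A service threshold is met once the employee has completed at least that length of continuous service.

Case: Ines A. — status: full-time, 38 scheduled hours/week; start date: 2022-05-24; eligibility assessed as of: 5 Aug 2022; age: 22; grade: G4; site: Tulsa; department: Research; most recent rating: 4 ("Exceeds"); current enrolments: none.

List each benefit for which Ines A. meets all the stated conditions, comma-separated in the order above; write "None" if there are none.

Service from 2022-05-24 to 5 Aug 2022: 73 days.
Unlimited PTO Program — 38 hrs/wk ≥ 15 ✓; grade G4 ≥ G3 ✓; dept Research ✗ → not eligible.
AD&D Coverage — status full-time ✓; service 73 days ≥ 8 weeks (≈56 days) ✓; grade G4 < G6 ✗ → not eligible.
Caregiver Leave — status full-time ✗ (requires temporary) → not eligible.
Gym Reimbursement — service 73 days < 24 months (≈720 days) ✗ → not eligible.
RSU Program — status full-time ✓ (not excluded); service 73 days < 3 months (≈90 days) ✗ → not eligible.
Life Insurance — service 73 days ≥ 45 days ✓; age 22 ≥ 21 ✓; rating 4 ≥ 3 ✓; site Tulsa ✗ (not Fresno or Raleigh) → not eligible.
Relocation Assistance — site Tulsa ✗ (not Porto or Cork) → not eligible.
Bereavement Leave — service 73 days ≥ 1 month (≈30 days) ✓; rating 4 ≥ 3 ✓; grade G4 ≥ G3 ✓; 38 hrs/wk ≥ 15 ✓ → eligible.

Bereavement Leave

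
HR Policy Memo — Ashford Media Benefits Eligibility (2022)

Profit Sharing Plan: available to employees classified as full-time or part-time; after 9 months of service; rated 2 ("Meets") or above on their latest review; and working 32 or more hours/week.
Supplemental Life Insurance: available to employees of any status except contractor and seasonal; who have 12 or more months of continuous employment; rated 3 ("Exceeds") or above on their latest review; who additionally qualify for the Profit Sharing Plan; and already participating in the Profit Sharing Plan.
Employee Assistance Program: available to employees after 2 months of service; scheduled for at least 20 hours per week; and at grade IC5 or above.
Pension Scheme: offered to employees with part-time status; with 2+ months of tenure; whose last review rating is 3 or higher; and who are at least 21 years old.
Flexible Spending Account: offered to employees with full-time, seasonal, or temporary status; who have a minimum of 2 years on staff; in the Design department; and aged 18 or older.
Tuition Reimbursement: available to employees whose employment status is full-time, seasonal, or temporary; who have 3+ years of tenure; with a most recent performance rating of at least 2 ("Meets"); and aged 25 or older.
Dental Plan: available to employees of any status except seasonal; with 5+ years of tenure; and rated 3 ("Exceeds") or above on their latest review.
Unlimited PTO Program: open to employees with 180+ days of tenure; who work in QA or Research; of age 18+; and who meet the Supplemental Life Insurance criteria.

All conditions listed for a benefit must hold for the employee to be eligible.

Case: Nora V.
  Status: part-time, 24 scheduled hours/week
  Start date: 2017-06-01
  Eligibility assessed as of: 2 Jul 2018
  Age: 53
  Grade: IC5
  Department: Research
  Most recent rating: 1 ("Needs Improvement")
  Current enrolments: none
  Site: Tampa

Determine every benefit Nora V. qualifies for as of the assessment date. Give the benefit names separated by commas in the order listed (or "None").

Employee Assistance Program

Service from 2017-06-01 to 2 Jul 2018: 396 days.
Profit Sharing Plan — status part-time ✓; service 396 days ≥ 9 months (≈270 days) ✓; rating 1 < 2 ✗ → not eligible.
Supplemental Life Insurance — status part-time ✓ (not excluded); service 396 days ≥ 12 months (≈360 days) ✓; rating 1 < 3 ✗ → not eligible.
Employee Assistance Program — service 396 days ≥ 2 months (≈60 days) ✓; 24 hrs/wk ≥ 20 ✓; grade IC5 ≥ IC5 ✓ → eligible.
Pension Scheme — status part-time ✓; service 396 days ≥ 2 months (≈60 days) ✓; rating 1 < 3 ✗ → not eligible.
Flexible Spending Account — status part-time ✗ (requires full-time, seasonal, or temporary) → not eligible.
Tuition Reimbursement — status part-time ✗ (requires full-time, seasonal, or temporary) → not eligible.
Dental Plan — status part-time ✓ (not excluded); service 396 days < 5 years (≈1825 days) ✗ → not eligible.
Unlimited PTO Program — service 396 days ≥ 180 days ✓; dept Research ✓; age 53 ≥ 18 ✓; not eligible for Supplemental Life Insurance ✗ → not eligible.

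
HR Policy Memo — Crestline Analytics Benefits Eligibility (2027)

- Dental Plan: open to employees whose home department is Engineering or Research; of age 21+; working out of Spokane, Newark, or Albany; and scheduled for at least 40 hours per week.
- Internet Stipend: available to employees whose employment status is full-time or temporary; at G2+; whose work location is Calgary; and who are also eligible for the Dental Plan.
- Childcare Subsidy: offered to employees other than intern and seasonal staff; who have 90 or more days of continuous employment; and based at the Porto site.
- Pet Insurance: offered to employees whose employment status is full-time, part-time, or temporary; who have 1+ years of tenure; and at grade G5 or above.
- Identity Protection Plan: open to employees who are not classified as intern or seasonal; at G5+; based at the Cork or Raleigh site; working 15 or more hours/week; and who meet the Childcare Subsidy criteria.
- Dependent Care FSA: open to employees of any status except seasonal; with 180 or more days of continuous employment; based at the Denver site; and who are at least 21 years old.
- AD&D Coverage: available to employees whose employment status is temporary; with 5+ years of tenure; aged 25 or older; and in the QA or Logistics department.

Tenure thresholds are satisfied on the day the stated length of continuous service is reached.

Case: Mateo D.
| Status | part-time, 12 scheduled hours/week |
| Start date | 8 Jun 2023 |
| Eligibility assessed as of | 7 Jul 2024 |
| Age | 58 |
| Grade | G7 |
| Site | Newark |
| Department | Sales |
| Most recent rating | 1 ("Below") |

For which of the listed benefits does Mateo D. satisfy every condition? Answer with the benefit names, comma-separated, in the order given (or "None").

Pet Insurance

Service from 8 Jun 2023 to 7 Jul 2024: 395 days.
Dental Plan — dept Sales ✗ → not eligible.
Internet Stipend — status part-time ✗ (requires full-time or temporary) → not eligible.
Childcare Subsidy — status part-time ✓ (not excluded); service 395 days ≥ 90 days ✓; site Newark ✗ (not Porto) → not eligible.
Pet Insurance — status part-time ✓; service 395 days ≥ 1 year (≈365 days) ✓; grade G7 ≥ G5 ✓ → eligible.
Identity Protection Plan — status part-time ✓ (not excluded); grade G7 ≥ G5 ✓; site Newark ✗ (not Cork or Raleigh) → not eligible.
Dependent Care FSA — status part-time ✓ (not excluded); service 395 days ≥ 180 days ✓; site Newark ✗ (not Denver) → not eligible.
AD&D Coverage — status part-time ✗ (requires temporary) → not eligible.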